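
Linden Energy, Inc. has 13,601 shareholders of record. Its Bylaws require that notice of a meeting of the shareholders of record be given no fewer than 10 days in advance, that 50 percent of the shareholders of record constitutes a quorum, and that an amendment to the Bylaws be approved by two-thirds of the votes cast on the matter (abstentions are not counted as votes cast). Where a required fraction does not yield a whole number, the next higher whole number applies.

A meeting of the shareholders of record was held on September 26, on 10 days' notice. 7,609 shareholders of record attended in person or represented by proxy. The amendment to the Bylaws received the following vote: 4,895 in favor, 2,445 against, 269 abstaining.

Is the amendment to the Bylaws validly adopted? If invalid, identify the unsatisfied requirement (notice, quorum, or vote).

Valid — all requirements satisfied.

Notice: 10 days given; 10 required. Satisfied.
Quorum: 50% of 13,601 = 6,800.50, rounded up to 6,801; 7,609 present. Satisfied.
Vote: requires two-thirds of the votes cast (7,609 − 269 abstaining = 7,340); 2/3 of 7340 = 4893.33, rounded up to 4894, so 4,894 needed; 4,895 in favor. Satisfied.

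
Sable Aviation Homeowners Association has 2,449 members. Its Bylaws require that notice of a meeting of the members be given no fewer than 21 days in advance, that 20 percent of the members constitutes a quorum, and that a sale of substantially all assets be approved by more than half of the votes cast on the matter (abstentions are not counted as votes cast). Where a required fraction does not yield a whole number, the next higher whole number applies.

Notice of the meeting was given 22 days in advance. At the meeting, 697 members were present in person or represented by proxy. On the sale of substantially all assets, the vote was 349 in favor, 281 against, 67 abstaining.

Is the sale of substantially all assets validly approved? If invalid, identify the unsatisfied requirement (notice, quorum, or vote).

Notice: 22 days given; 21 required. Satisfied.
Quorum: 20% of 2,449 = 489.80, rounded up to 490; 697 present. Satisfied.
Vote: requires a majority of the votes cast (697 − 67 abstaining = 630); a majority of 630 is 316, so 316 needed; 349 in favor. Satisfied.

Valid — all requirements satisfied.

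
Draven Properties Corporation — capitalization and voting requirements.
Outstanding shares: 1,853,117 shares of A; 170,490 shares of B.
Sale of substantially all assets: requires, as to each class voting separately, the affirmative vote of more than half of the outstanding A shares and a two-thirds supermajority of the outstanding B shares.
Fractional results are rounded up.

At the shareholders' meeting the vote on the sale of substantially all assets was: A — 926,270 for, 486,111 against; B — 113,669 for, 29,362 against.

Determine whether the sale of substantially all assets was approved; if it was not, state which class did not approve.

Not approved — the A shares did not give the required vote.

A: a majority of 1853117 is 926559; 926,559 required, 926,270 in favor — not approved.
B: 2/3 of 170490 = 113660; 113,660 required, 113,669 in favor — approved.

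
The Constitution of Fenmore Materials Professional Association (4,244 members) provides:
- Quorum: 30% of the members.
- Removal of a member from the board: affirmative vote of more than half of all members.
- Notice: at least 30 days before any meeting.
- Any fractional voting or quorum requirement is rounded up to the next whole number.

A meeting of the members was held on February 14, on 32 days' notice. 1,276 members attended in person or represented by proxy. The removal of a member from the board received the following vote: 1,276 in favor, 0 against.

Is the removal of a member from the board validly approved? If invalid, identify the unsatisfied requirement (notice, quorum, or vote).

Notice: 32 days given; 30 required. Satisfied.
Quorum: 30% of 4,244 = 1,273.20, rounded up to 1,274; 1,276 present. Satisfied.
Vote: requires a majority of all members (4,244); a majority of 4244 is 2123, so 2,123 needed; 1,276 in favor. Not satisfied.

Invalid — vote requirement not satisfied.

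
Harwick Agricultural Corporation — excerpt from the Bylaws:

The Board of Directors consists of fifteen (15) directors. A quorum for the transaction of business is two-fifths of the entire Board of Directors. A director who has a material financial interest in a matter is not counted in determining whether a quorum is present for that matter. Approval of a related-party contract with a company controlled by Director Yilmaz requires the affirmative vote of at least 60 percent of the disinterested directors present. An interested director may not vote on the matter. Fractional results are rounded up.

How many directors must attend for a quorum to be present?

2/5 of 15 = 6.

6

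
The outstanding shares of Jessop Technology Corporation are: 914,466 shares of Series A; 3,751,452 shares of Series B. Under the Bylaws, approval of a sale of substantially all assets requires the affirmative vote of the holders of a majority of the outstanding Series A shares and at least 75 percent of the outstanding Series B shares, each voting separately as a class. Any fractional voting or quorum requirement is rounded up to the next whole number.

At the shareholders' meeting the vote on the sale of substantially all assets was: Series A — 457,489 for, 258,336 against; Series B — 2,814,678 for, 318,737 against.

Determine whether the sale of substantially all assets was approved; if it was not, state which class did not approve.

Series A: a majority of 914466 is 457234; 457,234 required, 457,489 in favor — approved.
Series B: 3/4 of 3751452 = 2813589; 2,813,589 required, 2,814,678 in favor — approved.

Approved — every class gave the required vote.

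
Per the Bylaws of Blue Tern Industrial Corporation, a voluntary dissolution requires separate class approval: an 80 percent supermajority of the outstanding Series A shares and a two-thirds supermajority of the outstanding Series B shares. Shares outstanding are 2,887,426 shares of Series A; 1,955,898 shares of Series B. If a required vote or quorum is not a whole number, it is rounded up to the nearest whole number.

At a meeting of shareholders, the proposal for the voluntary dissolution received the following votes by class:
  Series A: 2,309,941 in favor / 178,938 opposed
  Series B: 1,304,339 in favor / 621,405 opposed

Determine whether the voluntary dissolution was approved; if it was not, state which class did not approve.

Approved — every class gave the required vote.

Series A: 4/5 of 2887426 = 2309940.80, rounded up to 2309941; 2,309,941 required, 2,309,941 in favor — approved.
Series B: 2/3 of 1955898 = 1303932; 1,303,932 required, 1,304,339 in favor — approved.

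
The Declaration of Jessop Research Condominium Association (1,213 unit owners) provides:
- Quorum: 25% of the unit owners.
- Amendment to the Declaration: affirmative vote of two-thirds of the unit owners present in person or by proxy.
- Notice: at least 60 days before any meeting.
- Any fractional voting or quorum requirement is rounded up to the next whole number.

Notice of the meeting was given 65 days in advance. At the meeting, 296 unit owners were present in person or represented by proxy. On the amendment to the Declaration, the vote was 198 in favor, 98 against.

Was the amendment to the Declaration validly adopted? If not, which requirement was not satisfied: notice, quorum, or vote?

Invalid — quorum requirement not satisfied.

Notice: 65 days given; 60 required. Satisfied.
Quorum: 25% of 1,213 = 303.25, rounded up to 304; 296 present. Not satisfied.
Vote: requires two-thirds of those present (296); 2/3 of 296 = 197.33, rounded up to 198, so 198 needed; 198 in favor. Satisfied.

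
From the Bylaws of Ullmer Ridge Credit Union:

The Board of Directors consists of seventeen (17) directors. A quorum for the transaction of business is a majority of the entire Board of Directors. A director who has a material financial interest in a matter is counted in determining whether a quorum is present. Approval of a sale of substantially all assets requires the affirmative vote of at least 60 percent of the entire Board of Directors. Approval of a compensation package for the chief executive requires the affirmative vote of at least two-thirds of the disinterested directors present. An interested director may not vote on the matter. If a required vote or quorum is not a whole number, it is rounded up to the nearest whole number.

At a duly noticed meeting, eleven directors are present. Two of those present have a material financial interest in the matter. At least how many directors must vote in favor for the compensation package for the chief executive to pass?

The compensation package for the chief executive requires two-thirds of the disinterested directors present (11 − 2 = 9).
2/3 of 9 = 6.

6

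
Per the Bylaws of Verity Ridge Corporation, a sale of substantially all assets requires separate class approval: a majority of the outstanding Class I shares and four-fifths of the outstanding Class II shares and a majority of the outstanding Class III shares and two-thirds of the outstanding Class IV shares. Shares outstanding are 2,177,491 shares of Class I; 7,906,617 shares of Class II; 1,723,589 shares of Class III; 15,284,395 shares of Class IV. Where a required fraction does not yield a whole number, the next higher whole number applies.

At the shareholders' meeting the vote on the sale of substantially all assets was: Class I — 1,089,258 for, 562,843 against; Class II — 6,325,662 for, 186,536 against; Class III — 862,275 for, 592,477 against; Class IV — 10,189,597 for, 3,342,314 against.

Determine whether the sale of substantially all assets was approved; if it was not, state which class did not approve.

Approved — every class gave the required vote.

Class I: a majority of 2177491 is 1088746; 1,088,746 required, 1,089,258 in favor — approved.
Class II: 4/5 of 7906617 = 6325293.60, rounded up to 6325294; 6,325,294 required, 6,325,662 in favor — approved.
Class III: a majority of 1723589 is 861795; 861,795 required, 862,275 in favor — approved.
Class IV: 2/3 of 15284395 = 10189596.67, rounded up to 10189597; 10,189,597 required, 10,189,597 in favor — approved.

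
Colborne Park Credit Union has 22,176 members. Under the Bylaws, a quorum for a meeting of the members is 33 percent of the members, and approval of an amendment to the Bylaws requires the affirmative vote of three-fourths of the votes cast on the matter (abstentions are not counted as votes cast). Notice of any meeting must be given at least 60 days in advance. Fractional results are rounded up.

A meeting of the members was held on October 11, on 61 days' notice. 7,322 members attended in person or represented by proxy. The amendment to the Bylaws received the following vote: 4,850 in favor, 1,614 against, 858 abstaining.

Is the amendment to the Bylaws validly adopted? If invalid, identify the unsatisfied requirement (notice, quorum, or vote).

Notice: 61 days given; 60 required. Satisfied.
Quorum: 33% of 22,176 = 7,318.08, rounded up to 7,319; 7,322 present. Satisfied.
Vote: requires three-fourths of the votes cast (7,322 − 858 abstaining = 6,464); 3/4 of 6464 = 4848, so 4,848 needed; 4,850 in favor. Satisfied.

Valid — all requirements satisfied.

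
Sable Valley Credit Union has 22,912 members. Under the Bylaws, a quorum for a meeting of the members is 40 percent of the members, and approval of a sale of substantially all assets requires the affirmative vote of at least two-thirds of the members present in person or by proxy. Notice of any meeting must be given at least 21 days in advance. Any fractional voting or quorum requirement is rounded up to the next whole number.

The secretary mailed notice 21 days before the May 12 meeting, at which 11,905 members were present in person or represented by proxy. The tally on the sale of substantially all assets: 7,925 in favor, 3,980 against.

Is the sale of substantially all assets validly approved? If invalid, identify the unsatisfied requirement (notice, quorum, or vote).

Invalid — vote requirement not satisfied.

Notice: 21 days given; 21 required. Satisfied.
Quorum: 40% of 22,912 = 9,164.80, rounded up to 9,165; 11,905 present. Satisfied.
Vote: requires two-thirds of those present (11,905); 2/3 of 11905 = 7936.67, rounded up to 7937, so 7,937 needed; 7,925 in favor. Not satisfied.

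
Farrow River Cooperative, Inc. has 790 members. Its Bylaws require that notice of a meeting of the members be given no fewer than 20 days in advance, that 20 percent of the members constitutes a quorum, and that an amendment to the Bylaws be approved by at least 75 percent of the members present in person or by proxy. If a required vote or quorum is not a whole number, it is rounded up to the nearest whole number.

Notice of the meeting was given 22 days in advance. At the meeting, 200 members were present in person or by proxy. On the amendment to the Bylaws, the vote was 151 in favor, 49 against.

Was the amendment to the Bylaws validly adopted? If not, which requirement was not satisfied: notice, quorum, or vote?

Notice: 22 days given; 20 required. Satisfied.
Quorum: 20% of 790 = 158; 200 present. Satisfied.
Vote: requires three-fourths of those present (200); 3/4 of 200 = 150, so 150 needed; 151 in favor. Satisfied.

Valid — all requirements satisfied.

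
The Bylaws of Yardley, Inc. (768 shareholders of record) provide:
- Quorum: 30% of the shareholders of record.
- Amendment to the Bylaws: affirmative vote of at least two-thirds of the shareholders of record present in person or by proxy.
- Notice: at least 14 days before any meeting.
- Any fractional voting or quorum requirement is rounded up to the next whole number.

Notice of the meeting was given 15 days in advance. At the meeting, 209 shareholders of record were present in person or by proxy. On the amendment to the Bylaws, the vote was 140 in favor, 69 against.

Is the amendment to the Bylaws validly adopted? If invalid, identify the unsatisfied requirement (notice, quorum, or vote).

Invalid — quorum requirement not satisfied.

Notice: 15 days given; 14 required. Satisfied.
Quorum: 30% of 768 = 230.40, rounded up to 231; 209 present. Not satisfied.
Vote: requires two-thirds of those present (209); 2/3 of 209 = 139.33, rounded up to 140, so 140 needed; 140 in favor. Satisfied.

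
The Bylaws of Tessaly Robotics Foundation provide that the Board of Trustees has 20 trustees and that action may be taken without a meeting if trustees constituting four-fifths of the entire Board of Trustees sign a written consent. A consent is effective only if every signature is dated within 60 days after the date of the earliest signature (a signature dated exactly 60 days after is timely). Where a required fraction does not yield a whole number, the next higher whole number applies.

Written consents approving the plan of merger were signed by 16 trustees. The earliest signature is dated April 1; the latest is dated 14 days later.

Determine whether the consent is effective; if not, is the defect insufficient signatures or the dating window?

Signatures required: four-fifths of 20 — 4/5 of 20 = 16, so 16 needed; 16 signed. Sufficient.
Dating window: the latest signature is 14 days after the earliest; the limit is 60 days. Within the window.

Effective — both the signature and dating-window requirements are satisfied.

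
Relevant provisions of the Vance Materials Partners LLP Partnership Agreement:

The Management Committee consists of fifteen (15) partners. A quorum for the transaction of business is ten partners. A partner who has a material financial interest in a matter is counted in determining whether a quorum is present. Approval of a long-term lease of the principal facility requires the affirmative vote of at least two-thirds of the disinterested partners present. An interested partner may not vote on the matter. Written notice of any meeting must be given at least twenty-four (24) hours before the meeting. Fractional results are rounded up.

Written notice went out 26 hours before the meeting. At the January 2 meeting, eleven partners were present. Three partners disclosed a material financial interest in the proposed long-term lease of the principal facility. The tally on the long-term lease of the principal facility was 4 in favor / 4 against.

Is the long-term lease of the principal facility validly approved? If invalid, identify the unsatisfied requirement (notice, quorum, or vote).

Notice: 26 hours given; 24 required (26 ≥ 24). Satisfied.
Quorum: 11 present (interested partners count toward quorum); quorum is 10. Satisfied.
Vote: the long-term lease of the principal facility requires two-thirds of the disinterested partners present (11 − 3 = 8). 2/3 of 8 = 5.33, rounded up to 6, so 6 affirmative votes are needed; 4 voted in favor. Not satisfied.

Invalid — vote requirement not satisfied.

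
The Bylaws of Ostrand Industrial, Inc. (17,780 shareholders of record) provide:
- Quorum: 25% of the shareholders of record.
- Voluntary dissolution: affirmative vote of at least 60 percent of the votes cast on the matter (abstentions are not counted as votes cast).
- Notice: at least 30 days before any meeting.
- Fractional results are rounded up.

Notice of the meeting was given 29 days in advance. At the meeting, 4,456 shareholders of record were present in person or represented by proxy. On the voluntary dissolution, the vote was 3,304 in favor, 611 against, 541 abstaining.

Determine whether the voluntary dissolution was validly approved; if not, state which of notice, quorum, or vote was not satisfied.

Notice: 29 days given; 30 required. Not satisfied.
Quorum: 25% of 17,780 = 4,445; 4,456 present. Satisfied.
Vote: requires three-fifths of the votes cast (4,456 − 541 abstaining = 3,915); 3/5 of 3915 = 2349, so 2,349 needed; 3,304 in favor. Satisfied.

Invalid — notice requirement not satisfied.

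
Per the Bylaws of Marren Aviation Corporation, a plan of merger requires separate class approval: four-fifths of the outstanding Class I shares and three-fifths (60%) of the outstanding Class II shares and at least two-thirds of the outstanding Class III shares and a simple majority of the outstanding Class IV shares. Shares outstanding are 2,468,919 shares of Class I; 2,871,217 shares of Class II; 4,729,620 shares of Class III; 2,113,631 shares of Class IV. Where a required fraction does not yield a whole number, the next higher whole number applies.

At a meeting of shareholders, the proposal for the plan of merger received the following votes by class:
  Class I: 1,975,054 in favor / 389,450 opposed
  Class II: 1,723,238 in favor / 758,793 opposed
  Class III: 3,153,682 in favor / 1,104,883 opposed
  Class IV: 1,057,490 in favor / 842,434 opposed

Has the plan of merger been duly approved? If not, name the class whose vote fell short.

Not approved — the Class I shares did not give the required vote.

Class I: 4/5 of 2468919 = 1975135.20, rounded up to 1975136; 1,975,136 required, 1,975,054 in favor — not approved.
Class II: 3/5 of 2871217 = 1722730.20, rounded up to 1722731; 1,722,731 required, 1,723,238 in favor — approved.
Class III: 2/3 of 4729620 = 3153080; 3,153,080 required, 3,153,682 in favor — approved.
Class IV: a majority of 2113631 is 1056816; 1,056,816 required, 1,057,490 in favor — approved.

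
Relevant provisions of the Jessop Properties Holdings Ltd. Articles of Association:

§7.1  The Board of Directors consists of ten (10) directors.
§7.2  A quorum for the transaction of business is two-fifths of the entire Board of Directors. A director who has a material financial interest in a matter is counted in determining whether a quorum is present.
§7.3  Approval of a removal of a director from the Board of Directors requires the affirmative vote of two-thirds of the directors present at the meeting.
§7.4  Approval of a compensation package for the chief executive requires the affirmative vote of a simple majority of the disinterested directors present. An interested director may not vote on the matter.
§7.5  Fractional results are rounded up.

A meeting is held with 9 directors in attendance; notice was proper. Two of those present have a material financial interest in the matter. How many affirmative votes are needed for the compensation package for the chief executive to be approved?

The compensation package for the chief executive requires a majority of the disinterested directors present (9 − 2 = 7).
A majority of 7 is 4.

4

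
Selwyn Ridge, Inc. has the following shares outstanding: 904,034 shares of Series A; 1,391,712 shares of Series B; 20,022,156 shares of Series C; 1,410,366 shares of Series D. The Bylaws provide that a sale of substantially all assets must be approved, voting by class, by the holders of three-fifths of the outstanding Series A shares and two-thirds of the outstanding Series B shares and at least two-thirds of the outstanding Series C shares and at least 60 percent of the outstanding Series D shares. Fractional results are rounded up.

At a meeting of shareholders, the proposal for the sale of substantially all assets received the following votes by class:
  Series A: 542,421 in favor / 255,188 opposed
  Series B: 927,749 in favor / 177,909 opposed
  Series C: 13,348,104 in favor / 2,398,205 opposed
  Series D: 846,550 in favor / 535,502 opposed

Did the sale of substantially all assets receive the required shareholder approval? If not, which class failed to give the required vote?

Not approved — the Series B shares did not give the required vote.

Series A: 3/5 of 904034 = 542420.40, rounded up to 542421; 542,421 required, 542,421 in favor — approved.
Series B: 2/3 of 1391712 = 927808; 927,808 required, 927,749 in favor — not approved.
Series C: 2/3 of 20022156 = 13348104; 13,348,104 required, 13,348,104 in favor — approved.
Series D: 3/5 of 1410366 = 846219.60, rounded up to 846220; 846,220 required, 846,550 in favor — approved.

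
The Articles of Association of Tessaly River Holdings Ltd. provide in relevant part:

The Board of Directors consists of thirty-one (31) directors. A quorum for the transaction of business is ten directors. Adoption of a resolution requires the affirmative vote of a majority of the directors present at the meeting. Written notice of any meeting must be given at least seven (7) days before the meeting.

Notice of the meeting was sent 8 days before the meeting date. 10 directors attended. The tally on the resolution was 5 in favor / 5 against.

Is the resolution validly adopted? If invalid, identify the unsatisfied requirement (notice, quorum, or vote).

Invalid — vote requirement not satisfied.

Notice: 8 days given; 7 required (8 ≥ 7). Satisfied.
Quorum: 10 present; quorum is 10. Satisfied.
Vote: the resolution requires a majority of the directors present (10). A majority of 10 is 6, so 6 affirmative votes are needed; 5 voted in favor. Not satisfied.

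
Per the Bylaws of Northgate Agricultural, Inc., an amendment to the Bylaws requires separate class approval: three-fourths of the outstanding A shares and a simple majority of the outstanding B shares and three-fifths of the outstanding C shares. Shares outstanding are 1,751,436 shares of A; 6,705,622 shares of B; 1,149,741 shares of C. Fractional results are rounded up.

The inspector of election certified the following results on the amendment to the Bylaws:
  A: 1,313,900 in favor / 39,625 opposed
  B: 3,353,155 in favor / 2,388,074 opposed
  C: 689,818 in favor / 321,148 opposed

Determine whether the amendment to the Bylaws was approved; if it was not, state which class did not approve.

Not approved — the C shares did not give the required vote.

A: 3/4 of 1751436 = 1313577; 1,313,577 required, 1,313,900 in favor — approved.
B: a majority of 6705622 is 3352812; 3,352,812 required, 3,353,155 in favor — approved.
C: 3/5 of 1149741 = 689844.60, rounded up to 689845; 689,845 required, 689,818 in favor — not approved.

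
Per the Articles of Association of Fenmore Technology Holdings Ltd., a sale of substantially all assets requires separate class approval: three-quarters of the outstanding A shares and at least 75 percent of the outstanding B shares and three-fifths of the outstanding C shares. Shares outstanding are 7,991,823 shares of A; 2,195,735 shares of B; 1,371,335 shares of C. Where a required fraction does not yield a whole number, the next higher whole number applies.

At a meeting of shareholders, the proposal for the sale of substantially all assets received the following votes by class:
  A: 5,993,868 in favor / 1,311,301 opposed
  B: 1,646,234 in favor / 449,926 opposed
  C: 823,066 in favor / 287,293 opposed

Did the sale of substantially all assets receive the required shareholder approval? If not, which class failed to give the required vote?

Not approved — the B shares did not give the required vote.

A: 3/4 of 7991823 = 5993867.25, rounded up to 5993868; 5,993,868 required, 5,993,868 in favor — approved.
B: 3/4 of 2195735 = 1646801.25, rounded up to 1646802; 1,646,802 required, 1,646,234 in favor — not approved.
C: 3/5 of 1371335 = 822801; 822,801 required, 823,066 in favor — approved.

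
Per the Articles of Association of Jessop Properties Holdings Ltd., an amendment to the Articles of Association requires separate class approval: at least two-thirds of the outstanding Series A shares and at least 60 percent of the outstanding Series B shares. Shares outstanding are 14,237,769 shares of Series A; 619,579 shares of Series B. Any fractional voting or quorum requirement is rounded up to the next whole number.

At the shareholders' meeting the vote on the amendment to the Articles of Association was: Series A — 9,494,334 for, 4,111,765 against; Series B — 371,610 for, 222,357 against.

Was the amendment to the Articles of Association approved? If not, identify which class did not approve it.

Not approved — the Series B shares did not give the required vote.

Series A: 2/3 of 14237769 = 9491846; 9,491,846 required, 9,494,334 in favor — approved.
Series B: 3/5 of 619579 = 371747.40, rounded up to 371748; 371,748 required, 371,610 in favor — not approved.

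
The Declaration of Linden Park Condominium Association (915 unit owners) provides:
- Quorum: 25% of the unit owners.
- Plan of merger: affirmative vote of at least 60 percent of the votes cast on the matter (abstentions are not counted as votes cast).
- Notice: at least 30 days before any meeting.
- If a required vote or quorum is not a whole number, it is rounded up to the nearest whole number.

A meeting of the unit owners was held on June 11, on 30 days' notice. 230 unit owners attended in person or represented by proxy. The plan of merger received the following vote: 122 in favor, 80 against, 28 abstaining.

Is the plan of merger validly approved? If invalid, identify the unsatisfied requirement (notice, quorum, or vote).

Notice: 30 days given; 30 required. Satisfied.
Quorum: 25% of 915 = 228.75, rounded up to 229; 230 present. Satisfied.
Vote: requires three-fifths of the votes cast (230 − 28 abstaining = 202); 3/5 of 202 = 121.20, rounded up to 122, so 122 needed; 122 in favor. Satisfied.

Valid — all requirements satisfied.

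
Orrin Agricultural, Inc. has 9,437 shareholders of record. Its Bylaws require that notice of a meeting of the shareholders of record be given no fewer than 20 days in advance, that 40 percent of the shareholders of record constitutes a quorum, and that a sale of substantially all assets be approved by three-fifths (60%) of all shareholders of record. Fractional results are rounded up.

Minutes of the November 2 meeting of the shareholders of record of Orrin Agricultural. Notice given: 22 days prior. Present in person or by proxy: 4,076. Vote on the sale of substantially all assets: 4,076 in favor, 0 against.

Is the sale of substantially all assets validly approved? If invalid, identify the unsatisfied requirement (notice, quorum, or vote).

Invalid — vote requirement not satisfied.

Notice: 22 days given; 20 required. Satisfied.
Quorum: 40% of 9,437 = 3,774.80, rounded up to 3,775; 4,076 present. Satisfied.
Vote: requires three-fifths of all shareholders of record (9,437); 3/5 of 9437 = 5662.20, rounded up to 5663, so 5,663 needed; 4,076 in favor. Not satisfied.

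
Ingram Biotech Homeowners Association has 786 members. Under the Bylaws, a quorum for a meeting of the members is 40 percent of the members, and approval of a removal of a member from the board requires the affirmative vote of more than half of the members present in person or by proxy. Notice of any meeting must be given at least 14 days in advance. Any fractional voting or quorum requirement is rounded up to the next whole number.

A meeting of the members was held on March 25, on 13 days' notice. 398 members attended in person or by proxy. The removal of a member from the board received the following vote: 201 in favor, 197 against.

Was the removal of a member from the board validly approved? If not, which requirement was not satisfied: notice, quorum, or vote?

Notice: 13 days given; 14 required. Not satisfied.
Quorum: 40% of 786 = 314.40, rounded up to 315; 398 present. Satisfied.
Vote: requires a majority of those present (398); a majority of 398 is 200, so 200 needed; 201 in favor. Satisfied.

Invalid — notice requirement not satisfied.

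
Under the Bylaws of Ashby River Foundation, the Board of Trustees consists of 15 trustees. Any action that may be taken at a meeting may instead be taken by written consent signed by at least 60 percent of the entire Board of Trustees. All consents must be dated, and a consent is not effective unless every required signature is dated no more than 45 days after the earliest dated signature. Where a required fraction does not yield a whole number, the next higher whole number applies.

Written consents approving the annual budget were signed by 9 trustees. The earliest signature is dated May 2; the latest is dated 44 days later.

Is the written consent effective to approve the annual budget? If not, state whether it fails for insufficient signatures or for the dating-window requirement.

Signatures required: at least 60 percent of 15 — 3/5 of 15 = 9, so 9 needed; 9 signed. Sufficient.
Dating window: the latest signature is 44 days after the earliest; the limit is 45 days. Within the window.

Effective — both the signature and dating-window requirements are satisfied.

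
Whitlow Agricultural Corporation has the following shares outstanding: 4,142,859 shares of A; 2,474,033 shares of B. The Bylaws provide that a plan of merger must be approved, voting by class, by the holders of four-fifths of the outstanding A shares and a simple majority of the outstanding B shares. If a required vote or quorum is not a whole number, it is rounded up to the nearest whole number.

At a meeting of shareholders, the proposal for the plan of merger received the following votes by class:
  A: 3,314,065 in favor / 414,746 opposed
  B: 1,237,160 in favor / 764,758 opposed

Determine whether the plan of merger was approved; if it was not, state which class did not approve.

A: 4/5 of 4142859 = 3314287.20, rounded up to 3314288; 3,314,288 required, 3,314,065 in favor — not approved.
B: a majority of 2474033 is 1237017; 1,237,017 required, 1,237,160 in favor — approved.

Not approved — the A shares did not give the required vote.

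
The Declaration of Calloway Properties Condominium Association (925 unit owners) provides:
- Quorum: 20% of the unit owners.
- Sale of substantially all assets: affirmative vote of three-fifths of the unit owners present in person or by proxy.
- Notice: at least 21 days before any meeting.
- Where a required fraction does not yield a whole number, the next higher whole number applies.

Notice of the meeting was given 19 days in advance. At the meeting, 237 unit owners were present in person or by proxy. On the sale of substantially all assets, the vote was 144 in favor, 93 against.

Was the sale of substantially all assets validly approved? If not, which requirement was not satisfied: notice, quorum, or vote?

Invalid — notice requirement not satisfied.

Notice: 19 days given; 21 required. Not satisfied.
Quorum: 20% of 925 = 185; 237 present. Satisfied.
Vote: requires three-fifths of those present (237); 3/5 of 237 = 142.20, rounded up to 143, so 143 needed; 144 in favor. Satisfied.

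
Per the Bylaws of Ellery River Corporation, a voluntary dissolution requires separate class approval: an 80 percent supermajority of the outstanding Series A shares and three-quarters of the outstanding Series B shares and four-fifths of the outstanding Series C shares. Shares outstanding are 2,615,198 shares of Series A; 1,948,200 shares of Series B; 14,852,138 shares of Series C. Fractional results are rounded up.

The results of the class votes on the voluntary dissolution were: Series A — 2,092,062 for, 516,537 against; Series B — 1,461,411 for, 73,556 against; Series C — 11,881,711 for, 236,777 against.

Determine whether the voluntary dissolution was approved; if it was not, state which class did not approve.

Not approved — the Series A shares did not give the required vote.

Series A: 4/5 of 2615198 = 2092158.40, rounded up to 2092159; 2,092,159 required, 2,092,062 in favor — not approved.
Series B: 3/4 of 1948200 = 1461150; 1,461,150 required, 1,461,411 in favor — approved.
Series C: 4/5 of 14852138 = 11881710.40, rounded up to 11881711; 11,881,711 required, 11,881,711 in favor — approved.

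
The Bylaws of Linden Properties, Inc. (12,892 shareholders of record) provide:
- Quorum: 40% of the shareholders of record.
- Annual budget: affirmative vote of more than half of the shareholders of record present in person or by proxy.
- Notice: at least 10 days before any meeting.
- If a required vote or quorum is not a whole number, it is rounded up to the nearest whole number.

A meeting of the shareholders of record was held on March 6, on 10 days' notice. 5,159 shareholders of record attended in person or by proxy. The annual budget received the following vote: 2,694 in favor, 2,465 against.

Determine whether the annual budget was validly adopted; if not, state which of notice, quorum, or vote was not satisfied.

Valid — all requirements satisfied.

Notice: 10 days given; 10 required. Satisfied.
Quorum: 40% of 12,892 = 5,156.80, rounded up to 5,157; 5,159 present. Satisfied.
Vote: requires a majority of those present (5,159); a majority of 5159 is 2580, so 2,580 needed; 2,694 in favor. Satisfied.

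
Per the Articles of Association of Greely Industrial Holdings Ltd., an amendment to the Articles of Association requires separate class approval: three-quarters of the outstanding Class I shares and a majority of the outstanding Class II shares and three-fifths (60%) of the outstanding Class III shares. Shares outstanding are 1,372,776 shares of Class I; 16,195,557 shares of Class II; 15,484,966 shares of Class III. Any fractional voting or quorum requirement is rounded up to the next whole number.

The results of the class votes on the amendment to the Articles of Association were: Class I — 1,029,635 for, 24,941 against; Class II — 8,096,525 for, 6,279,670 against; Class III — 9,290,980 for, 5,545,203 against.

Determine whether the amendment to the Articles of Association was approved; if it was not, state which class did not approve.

Not approved — the Class II shares did not give the required vote.

Class I: 3/4 of 1372776 = 1029582; 1,029,582 required, 1,029,635 in favor — approved.
Class II: a majority of 16195557 is 8097779; 8,097,779 required, 8,096,525 in favor — not approved.
Class III: 3/5 of 15484966 = 9290979.60, rounded up to 9290980; 9,290,980 required, 9,290,980 in favor — approved.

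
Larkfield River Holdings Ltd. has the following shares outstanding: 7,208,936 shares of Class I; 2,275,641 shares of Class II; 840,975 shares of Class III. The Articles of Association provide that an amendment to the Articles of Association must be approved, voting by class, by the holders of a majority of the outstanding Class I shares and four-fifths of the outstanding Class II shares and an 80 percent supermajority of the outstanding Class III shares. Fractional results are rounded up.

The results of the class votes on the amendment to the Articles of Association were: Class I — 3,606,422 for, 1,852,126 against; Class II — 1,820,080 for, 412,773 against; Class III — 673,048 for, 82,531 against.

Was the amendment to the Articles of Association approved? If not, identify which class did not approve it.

Class I: a majority of 7208936 is 3604469; 3,604,469 required, 3,606,422 in favor — approved.
Class II: 4/5 of 2275641 = 1820512.80, rounded up to 1820513; 1,820,513 required, 1,820,080 in favor — not approved.
Class III: 4/5 of 840975 = 672780; 672,780 required, 673,048 in favor — approved.

Not approved — the Class II shares did not give the required vote.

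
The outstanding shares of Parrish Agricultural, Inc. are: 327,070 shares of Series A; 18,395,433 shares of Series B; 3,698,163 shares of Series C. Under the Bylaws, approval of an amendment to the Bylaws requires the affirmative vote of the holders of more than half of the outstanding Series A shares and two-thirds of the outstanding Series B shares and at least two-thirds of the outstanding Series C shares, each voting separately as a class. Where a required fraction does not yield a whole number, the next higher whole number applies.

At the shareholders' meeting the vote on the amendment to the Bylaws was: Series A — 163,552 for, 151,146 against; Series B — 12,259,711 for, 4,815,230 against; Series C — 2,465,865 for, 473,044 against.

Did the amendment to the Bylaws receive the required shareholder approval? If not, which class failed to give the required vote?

Series A: a majority of 327070 is 163536; 163,536 required, 163,552 in favor — approved.
Series B: 2/3 of 18395433 = 12263622; 12,263,622 required, 12,259,711 in favor — not approved.
Series C: 2/3 of 3698163 = 2465442; 2,465,442 required, 2,465,865 in favor — approved.

Not approved — the Series B shares did not give the required vote.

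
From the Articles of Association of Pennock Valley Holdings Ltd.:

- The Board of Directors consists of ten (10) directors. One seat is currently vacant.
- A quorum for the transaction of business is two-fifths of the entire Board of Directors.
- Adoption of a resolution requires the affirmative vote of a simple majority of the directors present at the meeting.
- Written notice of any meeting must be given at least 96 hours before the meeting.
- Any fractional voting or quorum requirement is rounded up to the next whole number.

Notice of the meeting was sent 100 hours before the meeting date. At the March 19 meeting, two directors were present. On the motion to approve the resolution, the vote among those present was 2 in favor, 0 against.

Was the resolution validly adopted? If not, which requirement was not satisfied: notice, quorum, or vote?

Notice: 100 hours given; 96 required (100 ≥ 96). Satisfied.
Quorum: 2 present; quorum is 4. Not satisfied.
Vote: the resolution requires a majority of the directors present (2). A majority of 2 is 2, so 2 affirmative votes are needed; 2 voted in favor. Satisfied. (Moot — without a quorum no business can be validly transacted.)

Invalid — quorum requirement not satisfied.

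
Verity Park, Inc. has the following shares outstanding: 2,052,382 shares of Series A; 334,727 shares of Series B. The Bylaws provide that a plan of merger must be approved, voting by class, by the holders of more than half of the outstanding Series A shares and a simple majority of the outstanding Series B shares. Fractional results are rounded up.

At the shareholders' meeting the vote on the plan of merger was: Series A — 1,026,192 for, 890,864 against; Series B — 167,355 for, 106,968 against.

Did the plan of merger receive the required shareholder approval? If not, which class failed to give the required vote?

Series A: a majority of 2052382 is 1026192; 1,026,192 required, 1,026,192 in favor — approved.
Series B: a majority of 334727 is 167364; 167,364 required, 167,355 in favor — not approved.

Not approved — the Series B shares did not give the required vote.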